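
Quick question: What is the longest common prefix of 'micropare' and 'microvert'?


Compare from the start: 5 characters match: 'micro'. Mismatch at position 6: 'p' vs 'v'.

micro


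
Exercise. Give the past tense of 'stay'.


Apply rule: Add -ed. 'stay' becomes 'stayed'.

stayed


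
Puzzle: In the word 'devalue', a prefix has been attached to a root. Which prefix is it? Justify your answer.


The word 'devalue' = 'de' (prefix) + 'value' (root). The prefix is 'de'.

de


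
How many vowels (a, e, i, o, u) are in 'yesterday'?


Vowels in 'yesterday': e, e, a = 3 vowels.

3


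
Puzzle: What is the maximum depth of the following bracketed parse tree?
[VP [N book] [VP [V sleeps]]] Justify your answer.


Count bracket nesting levels:
'[' at pos 0: depth = 1
'[' at pos 4: depth = 2
'[' at pos 13: depth = 2
'[' at pos 17: depth = 3
Maximum depth reached: 3

3


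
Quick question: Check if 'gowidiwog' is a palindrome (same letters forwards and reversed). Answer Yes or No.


Forward: 'gowidiwog'
Reversed: 'gowidiwog'
They are identical.

Yes


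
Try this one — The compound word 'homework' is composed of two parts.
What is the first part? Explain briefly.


Split 'homework' into 'home' + 'work'. The first part is 'home'.

home


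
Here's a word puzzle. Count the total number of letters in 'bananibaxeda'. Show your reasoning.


Spell out 'bananibaxeda' and number each letter: b(1), a(2), n(3), a(4), n(5), i(6), b(7), a(8), x(9), e(10), d(11), a(12). Total: 12 letters.

12


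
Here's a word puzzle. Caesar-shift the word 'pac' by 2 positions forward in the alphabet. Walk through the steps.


Shift each letter by 2: p -> r, a -> c, c -> e. Result: 'rce'.

rce


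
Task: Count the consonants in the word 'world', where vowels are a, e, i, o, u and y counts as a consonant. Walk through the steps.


Consonants in 'world': w, r, l, d = 4 consonants.

4


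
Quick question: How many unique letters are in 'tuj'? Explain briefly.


Unique letters in 'tuj': {j, t, u} = 3 distinct letters.

3


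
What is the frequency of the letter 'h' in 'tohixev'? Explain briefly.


Letter 'h' in 'tohixev': found at position(s) 3 = 1 occurrence(s).

1


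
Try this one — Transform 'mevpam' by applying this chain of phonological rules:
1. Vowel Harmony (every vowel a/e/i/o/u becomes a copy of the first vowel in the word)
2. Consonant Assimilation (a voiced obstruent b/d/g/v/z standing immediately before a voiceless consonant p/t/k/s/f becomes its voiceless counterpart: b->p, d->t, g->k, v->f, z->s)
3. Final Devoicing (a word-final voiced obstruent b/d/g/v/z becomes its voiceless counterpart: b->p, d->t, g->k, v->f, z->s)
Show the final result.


Starting form: 'mevpam'
Rule 1: Vowel Harmony: all vowels become 'e' (matching first vowel). 'mevpam' -> 'mevpem'
Rule 2: Consonant Assimilation: voiced obstruent before voiceless consonant becomes voiceless ('vp' -> 'fp'). 'mevpem' -> 'mefpem'
Rule 3: Final Devoicing: final consonant 'm' is not one of the voiced obstruents b/d/g/v/z. No change.
Final form: 'mefpem'

mefpem


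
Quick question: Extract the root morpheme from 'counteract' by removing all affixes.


Remove prefix 'counter' from 'counteract' to get root 'act'.

act


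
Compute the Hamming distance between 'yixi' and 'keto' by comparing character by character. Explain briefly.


Alignment:
Position 1: 'y' vs 'k' = DIFFER
Position 2: 'i' vs 'e' = DIFFER
Position 3: 'x' vs 't' = DIFFER
Position 4: 'i' vs 'o' = DIFFER
Total differences: 4

4


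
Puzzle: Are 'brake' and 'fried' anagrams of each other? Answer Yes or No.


Sorted letters of 'brake': 'abekr'
Sorted letters of 'fried': 'defir'
They do not match.

No


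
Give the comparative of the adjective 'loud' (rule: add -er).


Apply comparative formation (add -er): 'loud' -> 'louder'.

louder


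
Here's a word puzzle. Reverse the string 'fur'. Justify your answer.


Reverse 'fur' character by character: 'ruf'.

ruf


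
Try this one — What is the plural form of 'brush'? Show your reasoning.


Apply rule: Add -es (sibilant/fricative ending). 'brush' becomes 'brushes'.

brushes


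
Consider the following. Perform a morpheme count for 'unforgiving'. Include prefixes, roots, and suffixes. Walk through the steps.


Decomposition: un- (prefix) + forgive (root) + -ing (suffix) = 3 morpheme(s)

3 morphemes


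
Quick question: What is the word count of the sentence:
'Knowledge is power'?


Split into words: Knowledge | is | power = 3 words.

3


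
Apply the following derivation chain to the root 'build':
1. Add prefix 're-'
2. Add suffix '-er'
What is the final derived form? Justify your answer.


Step 1: Add prefix 're-' to 'build' = 'rebuild'
Step 2: Add suffix '-er' to 'rebuild' = 'rebuilder'

rebuilder


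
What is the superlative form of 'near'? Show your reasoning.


Apply superlative formation (add -est): 'near' -> 'nearest'.

nearest


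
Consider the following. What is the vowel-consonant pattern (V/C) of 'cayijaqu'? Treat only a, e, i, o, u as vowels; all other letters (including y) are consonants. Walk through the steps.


Letter mapping: c = C, a = V, y = C, i = V, j = C, a = V, q = C, u = V.

CVCVCVCV


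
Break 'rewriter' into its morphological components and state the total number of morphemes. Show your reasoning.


Step 1: Identify prefix: 're' (meaning: again)
Step 2: Identify root: 'write'
Step 3: Identify suffix(es): 'er'
Decomposition: re- (prefix: again) + write (root) + -er (suffix: one who)
Total morphemes: 3

3 morphemes (re- (prefix: again) + write (root) + -er (suffix: one who))


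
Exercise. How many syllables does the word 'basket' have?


Break 'basket' into syllables: bas-ket -> bas | ket = 2 syllables

2 syllables


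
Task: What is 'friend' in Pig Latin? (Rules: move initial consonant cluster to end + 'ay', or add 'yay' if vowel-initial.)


'friend': move consonant cluster 'fr' to end and add 'ay': 'iendfray'.

iendfray


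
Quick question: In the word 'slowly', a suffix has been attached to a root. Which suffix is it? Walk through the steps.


The word 'slowly' = 'slow' (root) + '-ly' (suffix). The suffix is '-ly'.

ly


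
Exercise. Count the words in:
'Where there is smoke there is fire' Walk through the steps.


Split into words: Where | there | is | smoke | there | is | fire = 7 words.

7


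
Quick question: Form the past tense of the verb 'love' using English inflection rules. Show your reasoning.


Apply rule: Add -d (word ends in -e). 'love' becomes 'loved'.

loved


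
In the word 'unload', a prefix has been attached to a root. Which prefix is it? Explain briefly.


The word 'unload' = 'un' (prefix) + 'load' (root). The prefix is 'un'.

un


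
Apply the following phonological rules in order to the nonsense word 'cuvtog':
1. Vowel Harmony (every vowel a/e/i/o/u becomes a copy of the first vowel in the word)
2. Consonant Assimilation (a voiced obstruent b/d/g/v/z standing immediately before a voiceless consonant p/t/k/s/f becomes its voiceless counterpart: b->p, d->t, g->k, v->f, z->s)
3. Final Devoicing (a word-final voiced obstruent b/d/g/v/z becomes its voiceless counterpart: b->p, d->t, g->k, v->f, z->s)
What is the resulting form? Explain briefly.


Starting form: 'cuvtog'
Rule 1: Vowel Harmony: all vowels become 'u' (matching first vowel). 'cuvtog' -> 'cuvtug'
Rule 2: Consonant Assimilation: voiced obstruent before voiceless consonant becomes voiceless ('vt' -> 'ft'). 'cuvtug' -> 'cuftug'
Rule 3: Final Devoicing: word-final voiced obstruent 'g' becomes voiceless 'k'. 'cuftug' -> 'cuftuk'
Final form: 'cuftuk'

cuftuk


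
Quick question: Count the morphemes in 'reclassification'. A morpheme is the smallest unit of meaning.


Decomposition: re- (prefix) + class (root) + -ify (suffix) + -ation (suffix) = 4 morpheme(s)

4 morphemes


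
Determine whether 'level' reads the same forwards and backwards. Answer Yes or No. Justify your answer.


Forward: 'level'
Reversed: 'level'
They are identical.

Yes


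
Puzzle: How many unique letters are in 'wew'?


Unique letters in 'wew': {e, w} = 2 distinct letters.

2


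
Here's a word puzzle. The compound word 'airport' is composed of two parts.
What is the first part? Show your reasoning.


Split 'airport' into 'air' + 'port'. The first part is 'air'.

air


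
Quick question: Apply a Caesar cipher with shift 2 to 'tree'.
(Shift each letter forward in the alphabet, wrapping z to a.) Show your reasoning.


Shift each letter by 2: t -> v, r -> t, e -> g, e -> g. Result: 'vtgg'.

vtgg


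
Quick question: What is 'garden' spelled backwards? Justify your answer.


Reverse 'garden' character by character: 'nedrag'.

nedrag


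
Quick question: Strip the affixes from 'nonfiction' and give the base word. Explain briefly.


Remove prefix 'non' from 'nonfiction' to get root 'fiction'.

fiction


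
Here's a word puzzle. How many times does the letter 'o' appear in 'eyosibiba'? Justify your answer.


Letter 'o' in 'eyosibiba': found at position(s) 3 = 1 occurrence(s).

1


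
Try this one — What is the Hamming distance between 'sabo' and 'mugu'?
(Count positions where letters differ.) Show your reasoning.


Alignment:
Position 1: 's' vs 'm' = DIFFER
Position 2: 'a' vs 'u' = DIFFER
Position 3: 'b' vs 'g' = DIFFER
Position 4: 'o' vs 'u' = DIFFER
Total differences: 4

4


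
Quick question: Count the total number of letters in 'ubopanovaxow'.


Spell out 'ubopanovaxow' and number each letter: u(1), b(2), o(3), p(4), a(5), n(6), o(7), v(8), a(9), x(10), o(11), w(12). Total: 12 letters.

12


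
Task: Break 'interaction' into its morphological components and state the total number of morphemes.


Step 1: Identify prefix: 'inter' (meaning: between)
Step 2: Identify root: 'act'
Step 3: Identify suffix(es): 'ion'
Decomposition: inter- (prefix: between) + act (root) + -ion (suffix: act of)
Total morphemes: 3

3 morphemes (inter- (prefix: between) + act (root) + -ion (suffix: act of))


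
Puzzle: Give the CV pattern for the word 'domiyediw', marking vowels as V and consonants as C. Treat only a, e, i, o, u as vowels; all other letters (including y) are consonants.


Letter mapping: d = C, o = V, m = C, i = V, y = C, e = V, d = C, i = V, w = C.

CVCVCVCVC


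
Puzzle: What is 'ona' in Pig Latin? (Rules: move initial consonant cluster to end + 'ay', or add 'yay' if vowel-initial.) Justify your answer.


'ona' starts with a vowel, so add 'yay': 'onayay'.

onayay


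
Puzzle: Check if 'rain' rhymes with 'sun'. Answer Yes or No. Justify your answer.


Rime (stressed vowel + following sounds) of 'rain': -ain = /eɪn/
Rime of 'sun': -un = /ʌn/
/eɪn/ and /ʌn/ are different ending sounds, so the words do not rhyme.

No


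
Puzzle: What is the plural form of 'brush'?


Apply rule: Add -es (sibilant/fricative ending). 'brush' becomes 'brushes'.

brushes


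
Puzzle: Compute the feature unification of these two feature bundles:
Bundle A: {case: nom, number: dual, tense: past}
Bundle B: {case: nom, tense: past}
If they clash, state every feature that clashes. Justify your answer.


Compare features:
case: A=nom vs B=nom -> unified: nom
number: A=dual vs B=_ -> unified: dual
tense: A=past vs B=past -> unified: past
No clashes found.

Unified: {case: nom, number: dual, tense: past}


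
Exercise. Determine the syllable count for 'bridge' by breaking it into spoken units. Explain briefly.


Break 'bridge' into syllables: bridge -> bridge = 1 syllable

1 syllable


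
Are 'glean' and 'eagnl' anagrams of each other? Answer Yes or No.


Sorted letters of 'glean': 'aegln'
Sorted letters of 'eagnl': 'aegln'
They match.

Yes


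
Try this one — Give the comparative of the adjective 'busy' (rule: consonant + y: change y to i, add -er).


Apply comparative formation (consonant + y: change y to i, add -er): 'busy' -> 'busier'.

busier


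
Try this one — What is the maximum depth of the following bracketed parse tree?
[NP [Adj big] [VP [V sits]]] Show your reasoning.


Count bracket nesting levels:
'[' at pos 0: depth = 1
'[' at pos 4: depth = 2
'[' at pos 14: depth = 2
'[' at pos 18: depth = 3
Maximum depth reached: 3

3


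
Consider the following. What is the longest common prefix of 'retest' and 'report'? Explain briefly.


Compare from the start: 2 characters match: 're'. Mismatch at position 3: 't' vs 'p'.

re


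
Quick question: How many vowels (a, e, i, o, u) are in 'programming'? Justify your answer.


Vowels in 'programming': o, a, i = 3 vowels.

3


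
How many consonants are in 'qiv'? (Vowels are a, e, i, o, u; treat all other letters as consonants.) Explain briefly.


Consonants in 'qiv': q, v = 2 consonants.

2


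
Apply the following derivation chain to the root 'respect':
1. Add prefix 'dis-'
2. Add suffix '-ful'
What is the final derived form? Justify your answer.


Step 1: Add prefix 'dis-' to 'respect' = 'disrespect'
Step 2: Add suffix '-ful' to 'disrespect' = 'disrespectful'

disrespectful


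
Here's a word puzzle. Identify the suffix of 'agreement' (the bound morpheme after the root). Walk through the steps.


The word 'agreement' = 'agree' (root) + '-ment' (suffix). The suffix is '-ment'.

ment


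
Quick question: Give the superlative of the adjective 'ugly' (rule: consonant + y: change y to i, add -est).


Apply superlative formation (consonant + y: change y to i, add -est): 'ugly' -> 'ugliest'.

ugliest


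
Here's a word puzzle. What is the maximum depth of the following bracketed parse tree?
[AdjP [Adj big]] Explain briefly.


Count bracket nesting levels:
'[' at pos 0: depth = 1
'[' at pos 6: depth = 2
Maximum depth reached: 2

2


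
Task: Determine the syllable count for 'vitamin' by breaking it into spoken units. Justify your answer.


Break 'vitamin' into syllables: vi-ta-min -> vi | ta | min = 3 syllables

3 syllables


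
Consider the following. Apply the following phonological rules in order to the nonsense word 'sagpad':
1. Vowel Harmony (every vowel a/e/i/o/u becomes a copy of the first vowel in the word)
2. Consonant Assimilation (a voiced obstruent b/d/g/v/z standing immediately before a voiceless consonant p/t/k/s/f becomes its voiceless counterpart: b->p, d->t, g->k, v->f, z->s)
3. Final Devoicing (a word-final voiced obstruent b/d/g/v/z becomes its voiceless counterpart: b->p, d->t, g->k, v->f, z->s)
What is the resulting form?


Starting form: 'sagpad'
Rule 1: Vowel Harmony: all vowels already match. No change.
Rule 2: Consonant Assimilation: voiced obstruent before voiceless consonant becomes voiceless ('gp' -> 'kp'). 'sagpad' -> 'sakpad'
Rule 3: Final Devoicing: word-final voiced obstruent 'd' becomes voiceless 't'. 'sakpad' -> 'sakpat'
Final form: 'sakpat'

sakpat


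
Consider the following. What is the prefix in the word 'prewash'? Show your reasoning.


The word 'prewash' = 'pre' (prefix) + 'wash' (root). The prefix is 'pre'.

pre


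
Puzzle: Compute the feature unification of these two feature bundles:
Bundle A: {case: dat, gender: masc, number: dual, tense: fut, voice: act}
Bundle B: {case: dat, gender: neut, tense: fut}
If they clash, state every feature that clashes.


Compare features:
case: A=dat vs B=dat -> unified: dat
gender: A=masc vs B=neut -> CLASH
number: A=dual vs B=_ -> unified: dual
tense: A=fut vs B=fut -> unified: fut
voice: A=act vs B=_ -> unified: act
Clash detected on feature 'gender' (masc vs neut); unification fails.

CLASH on 'gender' (masc vs neut)


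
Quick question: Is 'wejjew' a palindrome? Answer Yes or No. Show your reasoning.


Forward: 'wejjew'
Reversed: 'wejjew'
They are identical.

Yes


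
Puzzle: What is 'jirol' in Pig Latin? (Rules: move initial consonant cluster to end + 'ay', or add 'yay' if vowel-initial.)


'jirol': move consonant cluster 'j' to end and add 'ay': 'iroljay'.

iroljay


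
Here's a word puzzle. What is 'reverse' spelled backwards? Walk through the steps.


Reverse 'reverse' character by character: 'esrever'.

esrever


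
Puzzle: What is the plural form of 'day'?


Apply rule: Add -s. 'day' becomes 'days'.

days


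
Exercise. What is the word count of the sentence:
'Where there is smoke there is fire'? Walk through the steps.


Split into words: Where | there | is | smoke | there | is | fire = 7 words.

7


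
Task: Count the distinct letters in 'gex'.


Unique letters in 'gex': {e, g, x} = 3 distinct letters.

3


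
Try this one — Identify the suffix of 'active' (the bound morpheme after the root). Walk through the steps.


The word 'active' = 'act' (root) + '-ive' (suffix). The suffix is '-ive'.

ive


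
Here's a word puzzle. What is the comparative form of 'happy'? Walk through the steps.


Apply comparative formation (consonant + y: change y to i, add -er): 'happy' -> 'happier'.

happier


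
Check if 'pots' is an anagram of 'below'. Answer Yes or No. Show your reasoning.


Sorted letters of 'pots': 'opst'
Sorted letters of 'below': 'below'
They do not match.

No


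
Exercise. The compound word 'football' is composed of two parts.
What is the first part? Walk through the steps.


Split 'football' into 'foot' + 'ball'. The first part is 'foot'.

foot


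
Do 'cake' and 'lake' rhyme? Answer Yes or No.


Rime (stressed vowel + following sounds) of 'cake': -ake = /eɪk/
Rime of 'lake': -ake = /eɪk/
/eɪk/ and /eɪk/ are the same ending sound, so the words rhyme.

Yes


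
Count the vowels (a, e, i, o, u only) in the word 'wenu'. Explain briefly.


Vowels in 'wenu': e, u = 2 vowels.

2


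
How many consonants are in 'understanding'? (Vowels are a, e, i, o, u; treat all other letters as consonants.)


Consonants in 'understanding': n, d, r, s, t, n, d, n, g = 9 consonants.

9


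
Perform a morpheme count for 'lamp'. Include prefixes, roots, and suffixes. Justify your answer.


Decomposition: lamp (free morpheme) = 1 morpheme(s)

1 morphemes


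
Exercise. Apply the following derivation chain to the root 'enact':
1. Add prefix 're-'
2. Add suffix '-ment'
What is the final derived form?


Step 1: Add prefix 're-' to 'enact' = 'reenact'
Step 2: Add suffix '-ment' to 'reenact' = 'reenactment'

reenactment


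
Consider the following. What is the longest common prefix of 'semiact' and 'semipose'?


Compare from the start: 4 characters match: 'semi'. Mismatch at position 5: 'a' vs 'p'.

semi


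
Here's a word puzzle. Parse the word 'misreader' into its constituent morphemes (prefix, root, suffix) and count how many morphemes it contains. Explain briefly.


Step 1: Identify prefix: 'mis' (meaning: wrongly)
Step 2: Identify root: 'read'
Step 3: Identify suffix(es): 'er'
Decomposition: mis- (prefix: wrongly) + read (root) + -er (suffix: one who)
Total morphemes: 3

3 morphemes (mis- (prefix: wrongly) + read (root) + -er (suffix: one who))


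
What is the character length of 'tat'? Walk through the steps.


Spell out 'tat' and number each letter: t(1), a(2), t(3). Total: 3 letters.

3


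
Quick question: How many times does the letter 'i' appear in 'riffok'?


Letter 'i' in 'riffok': found at position(s) 2 = 1 occurrence(s).

1


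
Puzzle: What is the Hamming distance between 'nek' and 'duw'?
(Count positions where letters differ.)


Alignment:
Position 1: 'n' vs 'd' = DIFFER
Position 2: 'e' vs 'u' = DIFFER
Position 3: 'k' vs 'w' = DIFFER
Total differences: 3

3


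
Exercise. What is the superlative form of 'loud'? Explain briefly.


Apply superlative formation (add -est): 'loud' -> 'loudest'.

loudest


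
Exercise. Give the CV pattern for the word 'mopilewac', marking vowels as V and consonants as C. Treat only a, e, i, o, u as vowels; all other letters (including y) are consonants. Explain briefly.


Letter mapping: m = C, o = V, p = C, i = V, l = C, e = V, w = C, a = V, c = C.

CVCVCVCVC


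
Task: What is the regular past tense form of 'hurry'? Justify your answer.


Apply rule: Change -y to -ied. 'hurry' becomes 'hurried'.

hurried


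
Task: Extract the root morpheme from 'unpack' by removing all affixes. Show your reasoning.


Remove prefix 'un' from 'unpack' to get root 'pack'.

pack


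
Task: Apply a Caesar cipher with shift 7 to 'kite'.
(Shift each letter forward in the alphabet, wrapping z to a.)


Shift each letter by 7: k -> r, i -> p, t -> a, e -> l. Result: 'rpal'.

rpal


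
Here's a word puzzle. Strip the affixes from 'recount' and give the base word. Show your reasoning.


Remove prefix 're' from 'recount' to get root 'count'.

count


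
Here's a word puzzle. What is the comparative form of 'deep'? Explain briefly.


Apply comparative formation (add -er): 'deep' -> 'deeper'.

deeper


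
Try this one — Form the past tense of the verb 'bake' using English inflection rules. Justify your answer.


Apply rule: Add -d (word ends in -e). 'bake' becomes 'baked'.

baked


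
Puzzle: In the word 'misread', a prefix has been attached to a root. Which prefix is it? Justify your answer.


The word 'misread' = 'mis' (prefix) + 'read' (root). The prefix is 'mis'.

mis


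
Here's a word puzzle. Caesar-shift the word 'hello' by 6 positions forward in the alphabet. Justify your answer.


Shift each letter by 6: h -> n, e -> k, l -> r, l -> r, o -> u. Result: 'nkrru'.

nkrru


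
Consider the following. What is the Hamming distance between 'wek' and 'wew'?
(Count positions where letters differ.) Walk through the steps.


Alignment:
Position 1: 'w' vs 'w' = match
Position 2: 'e' vs 'e' = match
Position 3: 'k' vs 'w' = DIFFER
Total differences: 1

1


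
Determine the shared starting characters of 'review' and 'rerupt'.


Compare from the start: 2 characters match: 're'. Mismatch at position 3: 'v' vs 'r'.

re


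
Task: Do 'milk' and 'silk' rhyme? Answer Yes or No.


Rime (stressed vowel + following sounds) of 'milk': -ilk = /ɪlk/
Rime of 'silk': -ilk = /ɪlk/
/ɪlk/ and /ɪlk/ are the same ending sound, so the words rhyme.

Yes


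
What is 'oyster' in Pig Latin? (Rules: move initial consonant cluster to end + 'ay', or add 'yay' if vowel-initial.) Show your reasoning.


'oyster' starts with a vowel, so add 'yay': 'oysteryay'.

oysteryay


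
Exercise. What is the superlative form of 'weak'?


Apply superlative formation (add -est): 'weak' -> 'weakest'.

weakest


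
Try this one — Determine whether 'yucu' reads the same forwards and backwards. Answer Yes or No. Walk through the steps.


Forward: 'yucu'
Reversed: 'ucuy'
They differ.

No


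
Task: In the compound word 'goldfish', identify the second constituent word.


Split 'goldfish' into 'gold' + 'fish'. The second part is 'fish'.

fish


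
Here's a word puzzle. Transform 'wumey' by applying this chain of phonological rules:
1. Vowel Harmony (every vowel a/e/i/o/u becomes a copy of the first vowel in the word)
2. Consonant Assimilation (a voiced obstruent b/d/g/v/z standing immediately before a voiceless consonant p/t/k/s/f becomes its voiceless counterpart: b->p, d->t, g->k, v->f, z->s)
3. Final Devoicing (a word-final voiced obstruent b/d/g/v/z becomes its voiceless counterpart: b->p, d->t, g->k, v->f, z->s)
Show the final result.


Starting form: 'wumey'
Rule 1: Vowel Harmony: all vowels become 'u' (matching first vowel). 'wumey' -> 'wumuy'
Rule 2: Consonant Assimilation: no voiced obstruent (b/d/g/v/z) stands immediately before a voiceless consonant (p/t/k/s/f). No change.
Rule 3: Final Devoicing: final consonant 'y' is not one of the voiced obstruents b/d/g/v/z. No change.
Final form: 'wumuy'

wumuy


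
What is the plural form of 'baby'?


Apply rule: Change -y to -ies (consonant + y). 'baby' becomes 'babies'.

babies


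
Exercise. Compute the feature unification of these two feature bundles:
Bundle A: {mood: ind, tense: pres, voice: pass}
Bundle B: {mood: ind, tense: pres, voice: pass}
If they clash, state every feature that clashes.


Compare features:
mood: A=ind vs B=ind -> unified: ind
tense: A=pres vs B=pres -> unified: pres
voice: A=pass vs B=pass -> unified: pass
No clashes found.

Unified: {mood: ind, tense: pres, voice: pass}


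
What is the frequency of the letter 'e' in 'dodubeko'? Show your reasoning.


Letter 'e' in 'dodubeko': found at position(s) 6 = 1 occurrence(s).

1


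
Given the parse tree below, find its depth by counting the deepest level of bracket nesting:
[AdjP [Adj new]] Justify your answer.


Count bracket nesting levels:
'[' at pos 0: depth = 1
'[' at pos 6: depth = 2
Maximum depth reached: 2

2


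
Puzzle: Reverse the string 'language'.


Reverse 'language' character by character: 'egaugnal'.

egaugnal


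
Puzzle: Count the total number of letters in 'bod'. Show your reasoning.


Spell out 'bod' and number each letter: b(1), o(2), d(3). Total: 3 letters.

3


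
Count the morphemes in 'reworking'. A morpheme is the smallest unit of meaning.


Decomposition: re- (prefix) + work (root) + -ing (suffix) = 3 morpheme(s)

3 morphemes


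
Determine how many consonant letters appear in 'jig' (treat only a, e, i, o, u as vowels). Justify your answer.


Consonants in 'jig': j, g = 2 consonants.

2


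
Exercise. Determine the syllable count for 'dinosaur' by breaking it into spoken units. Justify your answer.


Break 'dinosaur' into syllables: di-no-saur -> di | no | saur = 3 syllables

3 syllables


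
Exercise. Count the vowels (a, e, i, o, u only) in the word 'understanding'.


Vowels in 'understanding': u, e, a, i = 4 vowels.

4


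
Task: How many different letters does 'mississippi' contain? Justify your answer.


Unique letters in 'mississippi': {i, m, p, s} = 4 distinct letters.

4


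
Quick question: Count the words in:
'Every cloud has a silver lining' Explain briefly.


Split into words: Every | cloud | has | a | silver | lining = 6 words.

6


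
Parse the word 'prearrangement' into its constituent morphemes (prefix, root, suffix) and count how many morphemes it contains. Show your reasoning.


Step 1: Identify prefix: 'pre' (meaning: before)
Step 2: Identify root: 'arrange'
Step 3: Identify suffix(es): 'ment'
Decomposition: pre- (prefix: before) + arrange (root) + -ment (suffix: action/result)
Total morphemes: 3

3 morphemes (pre- (prefix: before) + arrange (root) + -ment (suffix: action/result))


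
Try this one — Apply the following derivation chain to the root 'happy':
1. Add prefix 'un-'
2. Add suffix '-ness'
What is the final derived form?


Step 1: Add prefix 'un-' to 'happy' = 'unhappy'
Step 2: Add suffix '-ness' to 'unhappy' = 'unhappiness'

unhappiness


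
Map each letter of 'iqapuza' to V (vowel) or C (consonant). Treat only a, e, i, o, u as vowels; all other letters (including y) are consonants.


Letter mapping: i = V, q = C, a = V, p = C, u = V, z = C, a = V.

VCVCVCV


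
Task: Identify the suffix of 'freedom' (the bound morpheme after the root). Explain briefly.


The word 'freedom' = 'free' (root) + '-dom' (suffix). The suffix is '-dom'.

dom


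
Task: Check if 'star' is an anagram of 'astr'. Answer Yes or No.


Sorted letters of 'star': 'arst'
Sorted letters of 'astr': 'arst'
They match.

Yes


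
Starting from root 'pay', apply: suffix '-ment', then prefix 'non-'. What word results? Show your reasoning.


Step 1: Add suffix '-ment' to 'pay' = 'payment'
Step 2: Add prefix 'non-' to 'payment' = 'nonpayment'

nonpayment


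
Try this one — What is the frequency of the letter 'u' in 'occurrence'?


Letter 'u' in 'occurrence': found at position(s) 4 = 1 occurrence(s).

1


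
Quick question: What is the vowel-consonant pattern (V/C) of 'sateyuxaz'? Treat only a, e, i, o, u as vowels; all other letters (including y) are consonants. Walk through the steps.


Letter mapping: s = C, a = V, t = C, e = V, y = C, u = V, x = C, a = V, z = C.

CVCVCVCVC


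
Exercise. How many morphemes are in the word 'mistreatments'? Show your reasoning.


Decomposition: mis- (prefix) + treat (root) + -ment (suffix) + -s (plural) = 4 morpheme(s)

4 morphemes


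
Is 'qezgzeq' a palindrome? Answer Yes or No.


Forward: 'qezgzeq'
Reversed: 'qezgzeq'
They are identical.

Yes


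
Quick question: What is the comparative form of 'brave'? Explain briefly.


Apply comparative formation (ends in e: add -r): 'brave' -> 'braver'.

braver


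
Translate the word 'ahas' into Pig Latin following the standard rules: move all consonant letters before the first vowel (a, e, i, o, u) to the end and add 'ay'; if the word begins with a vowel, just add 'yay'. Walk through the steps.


'ahas' starts with a vowel, so add 'yay': 'ahasyay'.

ahasyay


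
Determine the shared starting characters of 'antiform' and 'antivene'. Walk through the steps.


Compare from the start: 4 characters match: 'anti'. Mismatch at position 5: 'f' vs 'v'.

anti


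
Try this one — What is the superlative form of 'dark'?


Apply superlative formation (add -est): 'dark' -> 'darkest'.

darkest


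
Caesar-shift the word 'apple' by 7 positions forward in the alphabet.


Shift each letter by 7: a -> h, p -> w, p -> w, l -> s, e -> l. Result: 'hwwsl'.

hwwsl


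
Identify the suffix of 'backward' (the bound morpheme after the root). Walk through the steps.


The word 'backward' = 'back' (root) + '-ward' (suffix). The suffix is '-ward'.

ward


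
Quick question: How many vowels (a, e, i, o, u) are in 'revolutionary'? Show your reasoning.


Vowels in 'revolutionary': e, o, u, i, o, a = 6 vowels.

6


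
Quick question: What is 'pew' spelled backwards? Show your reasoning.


Reverse 'pew' character by character: 'wep'.

wep


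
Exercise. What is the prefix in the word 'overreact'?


The word 'overreact' = 'over' (prefix) + 'react' (root). The prefix is 'over'.

over


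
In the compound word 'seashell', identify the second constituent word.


Split 'seashell' into 'sea' + 'shell'. The second part is 'shell'.

shell


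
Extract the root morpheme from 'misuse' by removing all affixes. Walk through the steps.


Remove prefix 'mis' from 'misuse' to get root 'use'.

use


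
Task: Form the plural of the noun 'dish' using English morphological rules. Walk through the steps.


Apply rule: Add -es (sibilant/fricative ending). 'dish' becomes 'dishes'.

dishes


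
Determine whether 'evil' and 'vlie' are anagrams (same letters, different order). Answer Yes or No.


Sorted letters of 'evil': 'eilv'
Sorted letters of 'vlie': 'eilv'
They match.

Yes


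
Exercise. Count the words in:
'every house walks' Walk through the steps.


Split into words: every | house | walks = 3 words.

3


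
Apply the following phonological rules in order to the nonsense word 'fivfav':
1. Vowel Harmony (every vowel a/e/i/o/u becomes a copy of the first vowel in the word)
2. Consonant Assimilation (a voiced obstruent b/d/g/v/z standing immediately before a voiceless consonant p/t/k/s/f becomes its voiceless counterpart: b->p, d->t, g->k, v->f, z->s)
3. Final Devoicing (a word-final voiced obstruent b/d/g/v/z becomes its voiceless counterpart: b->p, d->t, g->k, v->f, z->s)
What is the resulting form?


Starting form: 'fivfav'
Rule 1: Vowel Harmony: all vowels become 'i' (matching first vowel). 'fivfav' -> 'fivfiv'
Rule 2: Consonant Assimilation: voiced obstruent before voiceless consonant becomes voiceless ('vf' -> 'ff'). 'fivfiv' -> 'fiffiv'
Rule 3: Final Devoicing: word-final voiced obstruent 'v' becomes voiceless 'f'. 'fiffiv' -> 'fiffif'
Final form: 'fiffif'

fiffif


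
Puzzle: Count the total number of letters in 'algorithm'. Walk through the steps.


Spell out 'algorithm' and number each letter: a(1), l(2), g(3), o(4), r(5), i(6), t(7), h(8), m(9). Total: 9 letters.

9


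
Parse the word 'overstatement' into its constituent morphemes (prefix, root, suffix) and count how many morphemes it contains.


Step 1: Identify prefix: 'over' (meaning: excessively)
Step 2: Identify root: 'state'
Step 3: Identify suffix(es): 'ment'
Decomposition: over- (prefix: excessively) + state (root) + -ment (suffix: action/result)
Total morphemes: 3

3 morphemes (over- (prefix: excessively) + state (root) + -ment (suffix: action/result))


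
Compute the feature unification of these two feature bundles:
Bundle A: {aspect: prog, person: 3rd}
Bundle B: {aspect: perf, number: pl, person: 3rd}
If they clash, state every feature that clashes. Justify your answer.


Compare features:
aspect: A=prog vs B=perf -> CLASH
number: A=_ vs B=pl -> unified: pl
person: A=3rd vs B=3rd -> unified: 3rd
Clash detected on feature 'aspect' (prog vs perf); unification fails.

CLASH on 'aspect' (prog vs perf)


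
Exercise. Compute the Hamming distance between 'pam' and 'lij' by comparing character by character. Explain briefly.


Alignment:
Position 1: 'p' vs 'l' = DIFFER
Position 2: 'a' vs 'i' = DIFFER
Position 3: 'm' vs 'j' = DIFFER
Total differences: 3

3


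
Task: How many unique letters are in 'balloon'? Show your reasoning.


Unique letters in 'balloon': {a, b, l, n, o} = 5 distinct letters.

5


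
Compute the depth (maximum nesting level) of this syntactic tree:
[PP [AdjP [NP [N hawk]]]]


Count bracket nesting levels:
'[' at pos 0: depth = 1
'[' at pos 4: depth = 2
'[' at pos 10: depth = 3
'[' at pos 14: depth = 4
Maximum depth reached: 4

4


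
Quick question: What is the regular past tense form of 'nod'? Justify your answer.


Apply rule: Double final consonant and add -ed. 'nod' becomes 'nodded'.

nodded


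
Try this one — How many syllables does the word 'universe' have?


Break 'universe' into syllables: u-ni-verse -> u | ni | verse = 3 syllables

3 syllables


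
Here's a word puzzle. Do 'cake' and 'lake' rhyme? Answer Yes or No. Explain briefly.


Rime (stressed vowel + following sounds) of 'cake': -ake = /eɪk/
Rime of 'lake': -ake = /eɪk/
/eɪk/ and /eɪk/ are the same ending sound, so the words rhyme.

Yes


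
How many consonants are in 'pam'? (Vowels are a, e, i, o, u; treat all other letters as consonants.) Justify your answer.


Consonants in 'pam': p, m = 2 consonants.

2


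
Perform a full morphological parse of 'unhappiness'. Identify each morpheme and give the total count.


Step 1: Identify prefix: 'un' (meaning: not/reverse)
Step 2: Identify root: 'happy'
Step 3: Identify suffix(es): 'ness'
Decomposition: un- (prefix: not/reverse) + happy (root) + -ness (suffix: state of)
Total morphemes: 3

3 morphemes (un- (prefix: not/reverse) + happy (root) + -ness (suffix: state of))


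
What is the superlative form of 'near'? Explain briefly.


Apply superlative formation (add -est): 'near' -> 'nearest'.

nearest


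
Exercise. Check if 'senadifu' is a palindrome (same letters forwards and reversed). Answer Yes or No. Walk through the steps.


Forward: 'senadifu'
Reversed: 'ufidanes'
They differ.

No


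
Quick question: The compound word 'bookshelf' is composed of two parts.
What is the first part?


Split 'bookshelf' into 'book' + 'shelf'. The first part is 'book'.

book


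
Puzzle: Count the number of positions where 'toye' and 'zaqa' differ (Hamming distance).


Alignment:
Position 1: 't' vs 'z' = DIFFER
Position 2: 'o' vs 'a' = DIFFER
Position 3: 'y' vs 'q' = DIFFER
Position 4: 'e' vs 'a' = DIFFER
Total differences: 4

4


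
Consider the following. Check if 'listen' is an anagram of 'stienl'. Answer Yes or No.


Sorted letters of 'listen': 'eilnst'
Sorted letters of 'stienl': 'eilnst'
They match.

Yes


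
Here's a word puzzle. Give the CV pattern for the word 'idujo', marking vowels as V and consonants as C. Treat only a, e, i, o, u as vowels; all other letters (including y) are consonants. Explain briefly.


Letter mapping: i = V, d = C, u = V, j = C, o = V.

VCVCV


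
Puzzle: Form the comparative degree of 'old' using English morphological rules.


Apply comparative formation (add -er): 'old' -> 'older'.

older


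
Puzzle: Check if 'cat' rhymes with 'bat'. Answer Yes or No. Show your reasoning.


Rime (stressed vowel + following sounds) of 'cat': -at = /æt/
Rime of 'bat': -at = /æt/
/æt/ and /æt/ are the same ending sound, so the words rhyme.

Yes


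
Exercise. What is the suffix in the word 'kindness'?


The word 'kindness' = 'kind' (root) + '-ness' (suffix). The suffix is '-ness'.

ness


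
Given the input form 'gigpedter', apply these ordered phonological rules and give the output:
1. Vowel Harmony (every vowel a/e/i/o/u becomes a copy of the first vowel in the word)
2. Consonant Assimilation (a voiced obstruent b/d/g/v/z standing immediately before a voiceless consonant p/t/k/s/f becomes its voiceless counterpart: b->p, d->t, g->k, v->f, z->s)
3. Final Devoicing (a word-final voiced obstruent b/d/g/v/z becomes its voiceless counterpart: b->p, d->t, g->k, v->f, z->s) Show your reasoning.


Starting form: 'gigpedter'
Rule 1: Vowel Harmony: all vowels become 'i' (matching first vowel). 'gigpedter' -> 'gigpidtir'
Rule 2: Consonant Assimilation: voiced obstruent before voiceless consonant becomes voiceless ('gp' -> 'kp', 'dt' -> 'tt'). 'gigpidtir' -> 'gikpittir'
Rule 3: Final Devoicing: final consonant 'r' is not one of the voiced obstruents b/d/g/v/z. No change.
Final form: 'gikpittir'

gikpittir


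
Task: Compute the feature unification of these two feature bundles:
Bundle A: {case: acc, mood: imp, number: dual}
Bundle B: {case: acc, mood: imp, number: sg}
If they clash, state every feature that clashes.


Compare features:
case: A=acc vs B=acc -> unified: acc
mood: A=imp vs B=imp -> unified: imp
number: A=dual vs B=sg -> CLASH
Clash detected on feature 'number' (dual vs sg); unification fails.

CLASH on 'number' (dual vs sg)


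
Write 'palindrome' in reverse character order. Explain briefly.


Reverse 'palindrome' character by character: 'emordnilap'.

emordnilap


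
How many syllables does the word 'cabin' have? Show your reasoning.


Break 'cabin' into syllables: cab-in -> cab | in = 2 syllables

2 syllables


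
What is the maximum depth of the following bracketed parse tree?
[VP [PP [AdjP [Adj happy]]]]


Count bracket nesting levels:
'[' at pos 0: depth = 1
'[' at pos 4: depth = 2
'[' at pos 8: depth = 3
'[' at pos 14: depth = 4
Maximum depth reached: 4

4


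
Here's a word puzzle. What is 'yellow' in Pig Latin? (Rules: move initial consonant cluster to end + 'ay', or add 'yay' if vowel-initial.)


'yellow': move consonant cluster 'y' to end and add 'ay': 'ellowyay'.

ellowyay


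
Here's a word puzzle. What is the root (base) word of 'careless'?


Remove suffix '-less' from 'careless' to get root 'care'.

care


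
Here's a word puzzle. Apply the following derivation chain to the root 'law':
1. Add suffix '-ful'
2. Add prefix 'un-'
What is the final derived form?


Step 1: Add suffix '-ful' to 'law' = 'lawful'
Step 2: Add prefix 'un-' to 'lawful' = 'unlawful'

unlawful


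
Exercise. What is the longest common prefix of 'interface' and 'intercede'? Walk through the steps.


Compare from the start: 5 characters match: 'inter'. Mismatch at position 6: 'f' vs 'c'.

inter


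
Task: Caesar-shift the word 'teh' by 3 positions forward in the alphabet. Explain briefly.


Shift each letter by 3: t -> w, e -> h, h -> k. Result: 'whk'.

whk


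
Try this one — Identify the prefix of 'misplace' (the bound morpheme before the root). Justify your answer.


The word 'misplace' = 'mis' (prefix) + 'place' (root). The prefix is 'mis'.

mis
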